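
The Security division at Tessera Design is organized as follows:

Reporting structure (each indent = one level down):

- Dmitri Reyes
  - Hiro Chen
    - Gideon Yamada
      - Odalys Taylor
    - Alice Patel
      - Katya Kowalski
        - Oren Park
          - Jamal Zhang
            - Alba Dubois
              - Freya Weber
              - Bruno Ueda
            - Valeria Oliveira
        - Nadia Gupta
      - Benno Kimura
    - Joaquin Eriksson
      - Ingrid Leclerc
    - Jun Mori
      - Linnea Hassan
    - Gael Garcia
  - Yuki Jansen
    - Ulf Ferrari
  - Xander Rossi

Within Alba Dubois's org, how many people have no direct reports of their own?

2

The people in Alba Dubois's organization with no one reporting to them are Bruno Ueda, Freya Weber. That is 2.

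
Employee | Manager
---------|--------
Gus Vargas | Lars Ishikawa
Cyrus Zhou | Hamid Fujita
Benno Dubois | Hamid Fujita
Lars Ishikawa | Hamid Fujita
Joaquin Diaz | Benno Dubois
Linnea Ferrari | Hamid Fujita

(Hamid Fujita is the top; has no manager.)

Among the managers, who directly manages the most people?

Hamid Fujita

Direct-report counts: Hamid Fujita has 4; Lars Ishikawa has 1; Benno Dubois has 1. The largest is 4, held by Hamid Fujita.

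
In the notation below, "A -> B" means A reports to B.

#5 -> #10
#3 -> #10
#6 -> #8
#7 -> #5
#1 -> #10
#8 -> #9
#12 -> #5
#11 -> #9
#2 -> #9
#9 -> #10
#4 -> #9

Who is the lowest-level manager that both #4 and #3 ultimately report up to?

#10

#4's chain of managers is #9, #10. #3's chain of managers is #10. The first manager that appears in both chains is #10.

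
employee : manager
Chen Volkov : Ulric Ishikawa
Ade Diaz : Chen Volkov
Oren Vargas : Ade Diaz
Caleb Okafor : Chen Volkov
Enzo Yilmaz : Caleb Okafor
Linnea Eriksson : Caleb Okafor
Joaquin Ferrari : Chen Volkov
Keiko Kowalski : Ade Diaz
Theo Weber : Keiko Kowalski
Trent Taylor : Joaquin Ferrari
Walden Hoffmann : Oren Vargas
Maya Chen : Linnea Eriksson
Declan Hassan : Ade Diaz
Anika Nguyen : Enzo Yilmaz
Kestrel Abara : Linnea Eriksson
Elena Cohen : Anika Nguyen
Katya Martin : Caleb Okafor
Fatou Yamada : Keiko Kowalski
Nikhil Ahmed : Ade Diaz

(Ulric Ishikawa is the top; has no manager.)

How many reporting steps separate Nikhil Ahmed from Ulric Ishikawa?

3

Chain from Nikhil Ahmed up to Ulric Ishikawa: Nikhil Ahmed → Ade Diaz → Chen Volkov → Ulric Ishikawa. That is 3 steps up, so Nikhil Ahmed is 3 levels below Ulric Ishikawa.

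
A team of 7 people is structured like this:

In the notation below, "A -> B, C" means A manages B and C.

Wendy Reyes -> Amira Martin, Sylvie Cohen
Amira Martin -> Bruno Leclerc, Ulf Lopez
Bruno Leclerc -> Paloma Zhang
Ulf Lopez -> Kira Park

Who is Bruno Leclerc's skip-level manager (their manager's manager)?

Bruno Leclerc reports to Amira Martin, and Amira Martin reports to Wendy Reyes. So Bruno Leclerc's skip-level manager is Wendy Reyes.

Wendy Reyes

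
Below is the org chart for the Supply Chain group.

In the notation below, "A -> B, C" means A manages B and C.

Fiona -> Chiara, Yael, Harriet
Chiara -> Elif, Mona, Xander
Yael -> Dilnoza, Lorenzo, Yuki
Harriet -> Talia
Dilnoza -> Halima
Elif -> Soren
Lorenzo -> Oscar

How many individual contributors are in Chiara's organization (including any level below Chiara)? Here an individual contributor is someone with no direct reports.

3

The people in Chiara's organization with no one reporting to them are Xander, Mona, Soren. That is 3.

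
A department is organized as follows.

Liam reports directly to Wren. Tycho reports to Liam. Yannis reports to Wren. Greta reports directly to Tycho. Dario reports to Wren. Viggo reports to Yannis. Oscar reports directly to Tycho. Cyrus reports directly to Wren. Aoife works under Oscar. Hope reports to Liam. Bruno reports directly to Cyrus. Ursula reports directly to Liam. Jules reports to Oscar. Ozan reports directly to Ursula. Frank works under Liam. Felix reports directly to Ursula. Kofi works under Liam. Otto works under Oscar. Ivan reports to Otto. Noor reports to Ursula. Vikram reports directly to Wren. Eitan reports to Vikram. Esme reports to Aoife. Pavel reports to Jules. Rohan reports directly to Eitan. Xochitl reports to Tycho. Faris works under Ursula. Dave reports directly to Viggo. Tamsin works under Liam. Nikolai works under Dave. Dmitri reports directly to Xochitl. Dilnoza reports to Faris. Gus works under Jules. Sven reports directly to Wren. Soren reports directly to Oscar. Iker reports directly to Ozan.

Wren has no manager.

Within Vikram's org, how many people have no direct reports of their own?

1

The only person in Vikram's organization with no one reporting to them is Rohan. That is 1.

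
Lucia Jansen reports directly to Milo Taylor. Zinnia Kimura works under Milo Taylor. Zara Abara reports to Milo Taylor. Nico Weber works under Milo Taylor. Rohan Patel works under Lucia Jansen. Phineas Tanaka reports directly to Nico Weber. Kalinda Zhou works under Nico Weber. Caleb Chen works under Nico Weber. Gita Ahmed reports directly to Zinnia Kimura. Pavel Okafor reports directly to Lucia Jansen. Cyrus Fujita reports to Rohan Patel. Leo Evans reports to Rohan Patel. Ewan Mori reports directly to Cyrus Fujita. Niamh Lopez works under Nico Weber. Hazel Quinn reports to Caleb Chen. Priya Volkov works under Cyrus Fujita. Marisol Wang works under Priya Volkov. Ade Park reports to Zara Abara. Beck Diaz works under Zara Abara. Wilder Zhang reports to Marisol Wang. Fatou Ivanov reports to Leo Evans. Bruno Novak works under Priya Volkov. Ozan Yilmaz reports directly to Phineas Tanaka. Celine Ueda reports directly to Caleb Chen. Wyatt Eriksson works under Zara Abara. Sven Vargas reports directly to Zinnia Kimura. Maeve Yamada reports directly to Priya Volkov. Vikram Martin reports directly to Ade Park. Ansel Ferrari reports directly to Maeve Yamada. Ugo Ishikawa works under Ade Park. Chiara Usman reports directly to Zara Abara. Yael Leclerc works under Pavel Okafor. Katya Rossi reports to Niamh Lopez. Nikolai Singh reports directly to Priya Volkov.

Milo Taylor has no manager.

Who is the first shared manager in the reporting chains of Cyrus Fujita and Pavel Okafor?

Cyrus Fujita's chain of managers is Rohan Patel, Lucia Jansen, Milo Taylor. Pavel Okafor's chain of managers is Lucia Jansen, Milo Taylor. The first manager that appears in both chains is Lucia Jansen.

Lucia Jansen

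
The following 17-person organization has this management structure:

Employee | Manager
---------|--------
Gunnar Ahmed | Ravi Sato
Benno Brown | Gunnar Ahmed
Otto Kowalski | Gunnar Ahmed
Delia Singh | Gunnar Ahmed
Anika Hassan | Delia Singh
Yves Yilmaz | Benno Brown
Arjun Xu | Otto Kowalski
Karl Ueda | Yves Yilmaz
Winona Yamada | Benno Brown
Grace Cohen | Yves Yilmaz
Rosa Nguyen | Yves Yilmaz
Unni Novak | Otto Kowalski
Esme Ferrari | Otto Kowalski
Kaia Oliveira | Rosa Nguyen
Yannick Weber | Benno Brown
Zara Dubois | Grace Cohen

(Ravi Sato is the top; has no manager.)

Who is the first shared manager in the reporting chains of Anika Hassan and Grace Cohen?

Anika Hassan's chain of managers is Delia Singh, Gunnar Ahmed, Ravi Sato. Grace Cohen's chain of managers is Yves Yilmaz, Benno Brown, Gunnar Ahmed, Ravi Sato. The first manager that appears in both chains is Gunnar Ahmed.

Gunnar Ahmed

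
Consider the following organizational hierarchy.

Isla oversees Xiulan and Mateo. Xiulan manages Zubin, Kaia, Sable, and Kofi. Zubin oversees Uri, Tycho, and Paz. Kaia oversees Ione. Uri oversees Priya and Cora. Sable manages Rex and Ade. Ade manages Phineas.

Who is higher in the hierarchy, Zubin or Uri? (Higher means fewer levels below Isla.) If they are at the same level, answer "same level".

Zubin

Zubin is 2 levels below Isla; Uri is 3. Zubin is higher.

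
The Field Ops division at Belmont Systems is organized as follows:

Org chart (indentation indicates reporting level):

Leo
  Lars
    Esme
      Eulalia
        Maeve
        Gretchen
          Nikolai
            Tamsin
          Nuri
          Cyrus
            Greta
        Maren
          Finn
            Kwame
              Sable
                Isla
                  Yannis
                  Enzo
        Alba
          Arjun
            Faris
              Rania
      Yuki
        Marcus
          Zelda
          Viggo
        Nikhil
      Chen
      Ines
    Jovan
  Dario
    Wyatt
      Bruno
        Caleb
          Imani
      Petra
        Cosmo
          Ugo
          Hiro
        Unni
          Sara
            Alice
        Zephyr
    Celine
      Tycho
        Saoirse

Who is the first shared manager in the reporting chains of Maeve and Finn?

Eulalia

Maeve's chain of managers is Eulalia, Esme, Lars, Leo. Finn's chain of managers is Maren, Eulalia, Esme, Lars, Leo. The first manager that appears in both chains is Eulalia.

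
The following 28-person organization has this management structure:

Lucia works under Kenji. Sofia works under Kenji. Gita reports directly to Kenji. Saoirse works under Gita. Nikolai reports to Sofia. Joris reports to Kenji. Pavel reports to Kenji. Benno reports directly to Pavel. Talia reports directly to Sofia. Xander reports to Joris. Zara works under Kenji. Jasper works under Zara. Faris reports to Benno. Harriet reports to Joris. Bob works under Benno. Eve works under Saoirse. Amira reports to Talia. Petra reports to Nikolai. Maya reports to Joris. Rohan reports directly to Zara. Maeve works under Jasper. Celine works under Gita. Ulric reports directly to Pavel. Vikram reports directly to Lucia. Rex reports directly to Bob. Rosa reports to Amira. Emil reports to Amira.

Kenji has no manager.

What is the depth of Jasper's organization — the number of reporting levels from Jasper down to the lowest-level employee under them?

The longest chain under Jasper runs Jasper → Maeve, which is 1 level below Jasper.

1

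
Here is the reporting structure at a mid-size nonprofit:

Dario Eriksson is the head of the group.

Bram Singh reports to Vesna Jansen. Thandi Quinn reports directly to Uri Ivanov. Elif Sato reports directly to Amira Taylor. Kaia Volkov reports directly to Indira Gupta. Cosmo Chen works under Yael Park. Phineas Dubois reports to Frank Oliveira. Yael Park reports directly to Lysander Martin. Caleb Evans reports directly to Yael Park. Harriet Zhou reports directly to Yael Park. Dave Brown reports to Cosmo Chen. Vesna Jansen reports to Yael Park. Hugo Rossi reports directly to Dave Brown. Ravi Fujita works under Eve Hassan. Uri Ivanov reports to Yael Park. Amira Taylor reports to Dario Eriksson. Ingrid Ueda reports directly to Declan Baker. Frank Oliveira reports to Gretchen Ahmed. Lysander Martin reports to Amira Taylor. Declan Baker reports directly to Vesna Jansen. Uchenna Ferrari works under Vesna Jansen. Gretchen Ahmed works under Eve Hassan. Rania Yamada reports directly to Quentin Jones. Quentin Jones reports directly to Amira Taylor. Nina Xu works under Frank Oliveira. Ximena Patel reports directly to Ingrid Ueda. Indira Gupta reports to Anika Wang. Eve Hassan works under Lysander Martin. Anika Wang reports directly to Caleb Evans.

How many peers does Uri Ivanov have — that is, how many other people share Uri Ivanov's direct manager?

Uri Ivanov reports to Yael Park. Yael Park's other direct reports are Cosmo Chen, Caleb Evans, Harriet Zhou, Vesna Jansen — 4 peers.

4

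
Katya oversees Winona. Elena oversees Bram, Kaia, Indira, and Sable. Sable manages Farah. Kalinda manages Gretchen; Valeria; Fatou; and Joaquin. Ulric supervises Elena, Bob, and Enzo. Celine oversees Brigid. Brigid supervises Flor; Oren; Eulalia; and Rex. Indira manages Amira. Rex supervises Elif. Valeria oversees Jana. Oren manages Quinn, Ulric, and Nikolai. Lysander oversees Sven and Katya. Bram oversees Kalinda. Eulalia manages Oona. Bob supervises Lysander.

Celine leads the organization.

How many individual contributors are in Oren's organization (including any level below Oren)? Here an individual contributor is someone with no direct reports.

12

The people in Oren's organization with no one reporting to them are Nikolai, Enzo, Winona, Sven, Kaia, Farah, Amira, Gretchen, Fatou, Joaquin, Jana, Quinn. That is 12.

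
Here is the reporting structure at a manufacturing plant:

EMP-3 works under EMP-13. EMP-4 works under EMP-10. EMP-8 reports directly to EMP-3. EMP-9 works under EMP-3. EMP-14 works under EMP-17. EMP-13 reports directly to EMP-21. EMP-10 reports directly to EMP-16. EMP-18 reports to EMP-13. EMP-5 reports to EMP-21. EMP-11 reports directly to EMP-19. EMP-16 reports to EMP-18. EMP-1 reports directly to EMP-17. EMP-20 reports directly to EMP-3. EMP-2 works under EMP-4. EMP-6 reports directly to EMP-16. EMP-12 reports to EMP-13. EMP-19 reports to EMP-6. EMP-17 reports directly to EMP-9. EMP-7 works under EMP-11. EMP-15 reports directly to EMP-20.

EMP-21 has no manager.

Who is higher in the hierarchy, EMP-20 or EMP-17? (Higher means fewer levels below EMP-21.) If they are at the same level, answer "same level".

EMP-20

EMP-20 is 3 levels below EMP-21; EMP-17 is 4. EMP-20 is higher.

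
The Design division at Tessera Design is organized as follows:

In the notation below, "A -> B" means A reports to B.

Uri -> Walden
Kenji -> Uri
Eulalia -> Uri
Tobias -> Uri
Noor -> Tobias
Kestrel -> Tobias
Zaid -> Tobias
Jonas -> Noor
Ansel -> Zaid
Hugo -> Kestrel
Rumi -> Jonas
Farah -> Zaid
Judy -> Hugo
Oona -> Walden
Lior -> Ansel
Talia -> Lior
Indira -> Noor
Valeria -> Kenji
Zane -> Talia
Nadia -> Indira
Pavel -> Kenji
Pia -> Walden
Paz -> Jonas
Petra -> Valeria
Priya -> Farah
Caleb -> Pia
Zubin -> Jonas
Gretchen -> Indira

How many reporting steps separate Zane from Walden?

7

Chain from Zane up to Walden: Zane → Talia → Lior → Ansel → Zaid → Tobias → Uri → Walden. That is 7 steps up, so Zane is 7 levels below Walden.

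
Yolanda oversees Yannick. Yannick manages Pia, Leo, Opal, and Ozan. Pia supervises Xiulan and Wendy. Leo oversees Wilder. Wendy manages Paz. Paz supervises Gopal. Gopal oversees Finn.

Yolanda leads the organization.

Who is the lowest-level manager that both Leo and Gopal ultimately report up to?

Yannick

Leo's chain of managers is Yannick, Yolanda. Gopal's chain of managers is Paz, Wendy, Pia, Yannick, Yolanda. The first manager that appears in both chains is Yannick.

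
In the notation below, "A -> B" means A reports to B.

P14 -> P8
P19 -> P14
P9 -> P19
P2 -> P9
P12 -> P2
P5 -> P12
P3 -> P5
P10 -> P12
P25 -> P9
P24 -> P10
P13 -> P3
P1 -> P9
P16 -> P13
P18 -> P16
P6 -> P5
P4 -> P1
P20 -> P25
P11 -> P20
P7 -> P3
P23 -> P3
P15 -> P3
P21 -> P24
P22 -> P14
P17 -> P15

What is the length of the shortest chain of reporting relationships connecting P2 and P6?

3

P6 is in P2's organization: the chain from P6 up to P2 is P6 → P5 → P12 → P2, which is 3 links.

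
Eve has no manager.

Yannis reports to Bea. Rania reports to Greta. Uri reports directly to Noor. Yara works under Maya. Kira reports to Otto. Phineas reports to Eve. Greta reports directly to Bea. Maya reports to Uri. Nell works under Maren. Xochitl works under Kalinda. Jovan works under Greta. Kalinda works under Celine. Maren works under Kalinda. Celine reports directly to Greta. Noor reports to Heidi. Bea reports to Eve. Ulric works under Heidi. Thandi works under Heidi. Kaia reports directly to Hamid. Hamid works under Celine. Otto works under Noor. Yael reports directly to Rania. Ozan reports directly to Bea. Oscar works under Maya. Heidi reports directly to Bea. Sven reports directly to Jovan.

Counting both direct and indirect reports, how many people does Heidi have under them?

Heidi directly manages Noor, Ulric, Thandi. Under Noor: Otto, Kira, Uri, Maya, Yara, Oscar (6). Ulric has no reports. Thandi has no reports. So Heidi's organization is 3 direct reports plus everyone under them: 7 + 1 + 1 = 9.

9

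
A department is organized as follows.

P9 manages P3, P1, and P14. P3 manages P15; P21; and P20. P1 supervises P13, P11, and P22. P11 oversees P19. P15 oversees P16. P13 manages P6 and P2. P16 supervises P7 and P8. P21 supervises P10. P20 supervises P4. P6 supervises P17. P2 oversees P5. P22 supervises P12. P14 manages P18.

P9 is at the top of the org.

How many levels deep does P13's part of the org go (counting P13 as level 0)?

The longest chain under P13 runs P13 → P2 → P5, which is 2 levels below P13.

2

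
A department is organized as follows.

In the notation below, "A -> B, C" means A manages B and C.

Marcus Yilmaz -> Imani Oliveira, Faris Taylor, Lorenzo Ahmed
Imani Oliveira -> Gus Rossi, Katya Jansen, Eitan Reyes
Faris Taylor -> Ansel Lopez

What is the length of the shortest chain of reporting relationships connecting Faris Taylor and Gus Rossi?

Faris Taylor is 1 level below Marcus Yilmaz, and Gus Rossi is 2 levels below Marcus Yilmaz (their lowest common manager). The shortest path runs up from Faris Taylor to Marcus Yilmaz and back down to Gus Rossi: 1 + 2 = 3 links.

3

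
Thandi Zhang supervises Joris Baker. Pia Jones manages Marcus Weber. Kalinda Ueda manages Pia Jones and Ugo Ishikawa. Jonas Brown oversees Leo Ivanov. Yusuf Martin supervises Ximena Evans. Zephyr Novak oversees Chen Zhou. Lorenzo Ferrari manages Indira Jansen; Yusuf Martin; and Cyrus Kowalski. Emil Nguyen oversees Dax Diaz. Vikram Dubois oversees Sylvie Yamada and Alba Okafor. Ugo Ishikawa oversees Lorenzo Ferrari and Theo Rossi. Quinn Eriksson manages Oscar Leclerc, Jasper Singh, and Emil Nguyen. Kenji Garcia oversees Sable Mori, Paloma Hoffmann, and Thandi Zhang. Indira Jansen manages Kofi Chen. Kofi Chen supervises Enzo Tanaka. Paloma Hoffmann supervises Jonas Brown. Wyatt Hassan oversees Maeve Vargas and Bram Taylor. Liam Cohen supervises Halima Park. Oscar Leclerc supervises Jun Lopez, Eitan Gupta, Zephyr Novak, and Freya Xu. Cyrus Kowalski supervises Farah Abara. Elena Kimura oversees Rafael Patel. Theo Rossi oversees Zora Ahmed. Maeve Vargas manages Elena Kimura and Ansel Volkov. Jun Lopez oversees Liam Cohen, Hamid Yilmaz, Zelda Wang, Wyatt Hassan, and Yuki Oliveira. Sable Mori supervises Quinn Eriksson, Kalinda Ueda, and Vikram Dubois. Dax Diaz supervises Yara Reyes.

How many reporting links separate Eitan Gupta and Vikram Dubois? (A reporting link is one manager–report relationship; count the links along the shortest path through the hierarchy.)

Eitan Gupta is 3 levels below Sable Mori, and Vikram Dubois is 1 level below Sable Mori (their lowest common manager). The shortest path runs up from Eitan Gupta to Sable Mori and back down to Vikram Dubois: 3 + 1 = 4 links.

4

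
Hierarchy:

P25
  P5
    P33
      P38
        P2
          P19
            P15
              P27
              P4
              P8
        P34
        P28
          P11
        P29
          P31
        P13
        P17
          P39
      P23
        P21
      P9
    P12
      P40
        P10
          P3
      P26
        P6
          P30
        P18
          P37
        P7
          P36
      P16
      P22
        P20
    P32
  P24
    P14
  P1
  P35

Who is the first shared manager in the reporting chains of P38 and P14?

P38's chain of managers is P33, P5, P25. P14's chain of managers is P24, P25. The first manager that appears in both chains is P25.

P25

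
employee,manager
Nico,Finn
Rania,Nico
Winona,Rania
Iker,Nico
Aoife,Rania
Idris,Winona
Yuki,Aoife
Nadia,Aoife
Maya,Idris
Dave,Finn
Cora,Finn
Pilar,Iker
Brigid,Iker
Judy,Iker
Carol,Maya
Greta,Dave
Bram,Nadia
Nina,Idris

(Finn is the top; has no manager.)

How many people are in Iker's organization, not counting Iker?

Iker directly manages Pilar, Brigid, Judy. Pilar has no reports. Brigid has no reports. Judy has no reports. So Iker's organization is 3 direct reports plus everyone under them: 1 + 1 + 1 = 3.

3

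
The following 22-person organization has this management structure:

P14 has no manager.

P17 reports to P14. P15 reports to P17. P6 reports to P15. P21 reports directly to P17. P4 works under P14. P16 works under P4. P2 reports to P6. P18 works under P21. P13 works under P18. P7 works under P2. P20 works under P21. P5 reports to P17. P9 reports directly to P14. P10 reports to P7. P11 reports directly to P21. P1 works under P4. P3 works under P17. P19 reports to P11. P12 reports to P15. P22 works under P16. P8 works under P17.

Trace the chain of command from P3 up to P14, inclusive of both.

P3 reports to P17. P17 reports to P14. P14 is at the top.

P3 -> P17 -> P14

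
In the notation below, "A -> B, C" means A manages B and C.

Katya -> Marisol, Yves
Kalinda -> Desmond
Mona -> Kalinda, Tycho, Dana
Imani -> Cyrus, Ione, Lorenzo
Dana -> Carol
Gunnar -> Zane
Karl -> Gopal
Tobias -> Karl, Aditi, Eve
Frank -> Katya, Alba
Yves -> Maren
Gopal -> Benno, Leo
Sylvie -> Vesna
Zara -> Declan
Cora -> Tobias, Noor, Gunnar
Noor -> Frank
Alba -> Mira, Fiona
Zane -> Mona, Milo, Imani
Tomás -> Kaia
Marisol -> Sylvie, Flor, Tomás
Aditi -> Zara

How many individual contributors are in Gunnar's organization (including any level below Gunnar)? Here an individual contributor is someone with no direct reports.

The people in Gunnar's organization with no one reporting to them are Lorenzo, Ione, Cyrus, Milo, Carol, Tycho, Desmond. That is 7.

7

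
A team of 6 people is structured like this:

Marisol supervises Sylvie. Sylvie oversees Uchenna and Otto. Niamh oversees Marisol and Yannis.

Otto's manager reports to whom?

Marisol

Otto reports to Sylvie, and Sylvie reports to Marisol. So Otto's skip-level manager is Marisol.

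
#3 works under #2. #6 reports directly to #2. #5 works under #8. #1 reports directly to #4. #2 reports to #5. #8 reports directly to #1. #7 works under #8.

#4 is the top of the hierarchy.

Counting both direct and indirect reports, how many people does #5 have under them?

#5 directly manages #2. Under #2: #3, #6 (2). That's 3 in total.

3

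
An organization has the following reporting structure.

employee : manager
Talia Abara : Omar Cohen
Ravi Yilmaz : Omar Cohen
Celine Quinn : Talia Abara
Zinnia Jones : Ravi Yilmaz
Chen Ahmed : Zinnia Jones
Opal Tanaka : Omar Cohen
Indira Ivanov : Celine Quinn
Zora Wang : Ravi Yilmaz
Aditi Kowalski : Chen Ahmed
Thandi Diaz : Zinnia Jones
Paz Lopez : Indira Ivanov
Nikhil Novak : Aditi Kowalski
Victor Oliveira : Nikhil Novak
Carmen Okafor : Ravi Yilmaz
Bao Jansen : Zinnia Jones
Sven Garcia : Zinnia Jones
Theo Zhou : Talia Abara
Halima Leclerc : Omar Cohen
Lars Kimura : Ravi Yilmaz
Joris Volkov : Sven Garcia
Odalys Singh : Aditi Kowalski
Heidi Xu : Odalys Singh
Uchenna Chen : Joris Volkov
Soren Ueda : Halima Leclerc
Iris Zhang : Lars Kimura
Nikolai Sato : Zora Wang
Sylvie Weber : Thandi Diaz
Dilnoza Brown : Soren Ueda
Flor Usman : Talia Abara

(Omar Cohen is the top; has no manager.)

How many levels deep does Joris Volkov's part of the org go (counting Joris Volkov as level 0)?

1

The longest chain under Joris Volkov runs Joris Volkov → Uchenna Chen, which is 1 level below Joris Volkov.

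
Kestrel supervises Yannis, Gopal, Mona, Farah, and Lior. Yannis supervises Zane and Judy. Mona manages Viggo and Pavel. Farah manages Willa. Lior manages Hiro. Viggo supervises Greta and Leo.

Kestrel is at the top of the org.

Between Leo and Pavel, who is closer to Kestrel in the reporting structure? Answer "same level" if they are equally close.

Leo is 3 levels below Kestrel; Pavel is 2. Pavel is higher.

Pavel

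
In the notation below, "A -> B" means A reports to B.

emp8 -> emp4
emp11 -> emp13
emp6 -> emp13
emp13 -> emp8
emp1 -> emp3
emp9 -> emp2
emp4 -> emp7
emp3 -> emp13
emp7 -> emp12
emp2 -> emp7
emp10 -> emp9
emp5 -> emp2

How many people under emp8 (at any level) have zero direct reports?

3

The people in emp8's organization with no one reporting to them are emp11, emp6, emp1. That is 3.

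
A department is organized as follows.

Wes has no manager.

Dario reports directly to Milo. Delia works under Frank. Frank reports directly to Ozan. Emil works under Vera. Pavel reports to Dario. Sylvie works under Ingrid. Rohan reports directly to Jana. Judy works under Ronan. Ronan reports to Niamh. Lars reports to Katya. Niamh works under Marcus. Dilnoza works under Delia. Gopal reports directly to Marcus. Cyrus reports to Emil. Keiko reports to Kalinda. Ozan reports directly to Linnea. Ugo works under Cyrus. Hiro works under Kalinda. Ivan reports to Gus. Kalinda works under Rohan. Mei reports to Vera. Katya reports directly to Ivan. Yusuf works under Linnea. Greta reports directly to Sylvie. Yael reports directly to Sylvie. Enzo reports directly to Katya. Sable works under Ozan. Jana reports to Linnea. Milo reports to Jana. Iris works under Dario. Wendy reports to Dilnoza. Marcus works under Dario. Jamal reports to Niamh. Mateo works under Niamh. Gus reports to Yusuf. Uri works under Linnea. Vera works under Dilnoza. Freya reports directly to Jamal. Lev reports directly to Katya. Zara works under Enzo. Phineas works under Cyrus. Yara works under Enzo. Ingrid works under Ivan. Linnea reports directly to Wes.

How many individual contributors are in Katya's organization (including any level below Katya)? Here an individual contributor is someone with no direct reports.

The people in Katya's organization with no one reporting to them are Lars, Lev, Zara, Yara. That is 4.

4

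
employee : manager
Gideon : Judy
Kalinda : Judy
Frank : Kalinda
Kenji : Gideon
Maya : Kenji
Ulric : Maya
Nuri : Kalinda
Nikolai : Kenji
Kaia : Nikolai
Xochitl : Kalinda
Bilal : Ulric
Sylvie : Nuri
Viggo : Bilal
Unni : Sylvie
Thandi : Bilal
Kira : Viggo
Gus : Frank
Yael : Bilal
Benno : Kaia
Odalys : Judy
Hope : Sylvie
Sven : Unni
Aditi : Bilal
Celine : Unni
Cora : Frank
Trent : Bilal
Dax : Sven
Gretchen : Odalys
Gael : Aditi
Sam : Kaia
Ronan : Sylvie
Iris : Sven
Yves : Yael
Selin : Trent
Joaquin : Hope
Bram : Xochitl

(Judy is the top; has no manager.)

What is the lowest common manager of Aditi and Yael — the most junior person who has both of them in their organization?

Bilal

Aditi's chain of managers is Bilal, Ulric, Maya, Kenji, Gideon, Judy. Yael's chain of managers is Bilal, Ulric, Maya, Kenji, Gideon, Judy. The first manager that appears in both chains is Bilal.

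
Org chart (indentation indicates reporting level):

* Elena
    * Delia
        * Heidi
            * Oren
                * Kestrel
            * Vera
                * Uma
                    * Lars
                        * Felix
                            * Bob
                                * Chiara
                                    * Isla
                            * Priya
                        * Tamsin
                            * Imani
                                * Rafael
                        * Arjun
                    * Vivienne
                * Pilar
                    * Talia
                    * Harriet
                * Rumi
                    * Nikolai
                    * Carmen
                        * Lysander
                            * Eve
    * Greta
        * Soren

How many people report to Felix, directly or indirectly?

Felix directly manages Bob, Priya. Under Bob: Chiara, Isla (2). Priya has no reports. So Felix's organization is 2 direct reports plus everyone under them: 3 + 1 = 4.

4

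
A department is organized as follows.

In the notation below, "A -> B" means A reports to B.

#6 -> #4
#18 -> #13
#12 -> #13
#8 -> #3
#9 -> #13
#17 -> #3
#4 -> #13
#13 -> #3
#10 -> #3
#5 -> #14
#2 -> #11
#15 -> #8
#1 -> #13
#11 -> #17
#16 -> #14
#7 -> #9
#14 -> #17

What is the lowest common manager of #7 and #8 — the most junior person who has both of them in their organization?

#7's chain of managers is #9, #13, #3. #8's chain of managers is #3. The first manager that appears in both chains is #3.

#3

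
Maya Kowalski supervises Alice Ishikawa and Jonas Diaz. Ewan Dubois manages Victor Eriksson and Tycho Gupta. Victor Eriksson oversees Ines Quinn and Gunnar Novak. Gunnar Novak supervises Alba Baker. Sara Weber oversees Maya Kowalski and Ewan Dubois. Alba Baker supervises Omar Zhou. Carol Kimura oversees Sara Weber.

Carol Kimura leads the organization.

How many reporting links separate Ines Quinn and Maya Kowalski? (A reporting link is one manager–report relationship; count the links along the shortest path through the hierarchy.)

4

Ines Quinn is 3 levels below Sara Weber, and Maya Kowalski is 1 level below Sara Weber (their lowest common manager). The shortest path runs up from Ines Quinn to Sara Weber and back down to Maya Kowalski: 3 + 1 = 4 links.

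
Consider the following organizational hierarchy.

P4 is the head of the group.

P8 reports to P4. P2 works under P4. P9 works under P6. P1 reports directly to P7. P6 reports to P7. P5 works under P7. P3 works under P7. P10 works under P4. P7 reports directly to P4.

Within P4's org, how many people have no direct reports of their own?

7

The people in P4's organization with no one reporting to them are P2, P8, P10, P9, P1, P3, P5. That is 7.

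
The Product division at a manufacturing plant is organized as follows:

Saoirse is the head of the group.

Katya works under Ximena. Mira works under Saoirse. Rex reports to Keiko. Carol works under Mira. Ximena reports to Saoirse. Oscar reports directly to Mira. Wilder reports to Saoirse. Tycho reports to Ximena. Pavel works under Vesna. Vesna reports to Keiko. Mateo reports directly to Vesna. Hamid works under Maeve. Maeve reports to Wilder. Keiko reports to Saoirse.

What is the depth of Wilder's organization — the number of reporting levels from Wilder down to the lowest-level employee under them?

2

The longest chain under Wilder runs Wilder → Maeve → Hamid, which is 2 levels below Wilder.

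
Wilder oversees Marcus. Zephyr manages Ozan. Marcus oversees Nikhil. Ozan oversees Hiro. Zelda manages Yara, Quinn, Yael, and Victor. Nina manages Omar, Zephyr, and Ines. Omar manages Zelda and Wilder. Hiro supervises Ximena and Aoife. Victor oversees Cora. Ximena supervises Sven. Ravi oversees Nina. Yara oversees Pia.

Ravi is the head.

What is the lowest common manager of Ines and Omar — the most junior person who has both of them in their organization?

Nina

Ines's chain of managers is Nina, Ravi. Omar's chain of managers is Nina, Ravi. The first manager that appears in both chains is Nina.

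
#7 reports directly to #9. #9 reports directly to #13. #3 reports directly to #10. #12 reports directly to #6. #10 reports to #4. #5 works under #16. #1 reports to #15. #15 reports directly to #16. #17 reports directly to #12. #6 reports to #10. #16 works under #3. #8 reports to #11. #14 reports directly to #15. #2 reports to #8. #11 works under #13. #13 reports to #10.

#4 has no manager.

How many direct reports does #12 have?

1

#12 directly manages #17. That is 1 direct report.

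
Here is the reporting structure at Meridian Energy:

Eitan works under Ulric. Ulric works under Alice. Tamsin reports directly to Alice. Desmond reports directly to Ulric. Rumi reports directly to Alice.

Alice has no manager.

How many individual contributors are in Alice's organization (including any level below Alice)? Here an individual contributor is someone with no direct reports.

The people in Alice's organization with no one reporting to them are Rumi, Tamsin, Desmond, Eitan. That is 4.

4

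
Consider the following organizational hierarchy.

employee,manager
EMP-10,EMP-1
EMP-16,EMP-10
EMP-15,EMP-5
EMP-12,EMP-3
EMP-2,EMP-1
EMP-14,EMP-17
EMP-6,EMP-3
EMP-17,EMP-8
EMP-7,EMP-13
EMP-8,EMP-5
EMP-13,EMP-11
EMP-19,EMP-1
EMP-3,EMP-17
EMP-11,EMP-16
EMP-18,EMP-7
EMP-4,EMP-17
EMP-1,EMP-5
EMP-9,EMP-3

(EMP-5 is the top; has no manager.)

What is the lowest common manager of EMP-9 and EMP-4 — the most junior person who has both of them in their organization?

EMP-17

EMP-9's chain of managers is EMP-3, EMP-17, EMP-8, EMP-5. EMP-4's chain of managers is EMP-17, EMP-8, EMP-5. The first manager that appears in both chains is EMP-17.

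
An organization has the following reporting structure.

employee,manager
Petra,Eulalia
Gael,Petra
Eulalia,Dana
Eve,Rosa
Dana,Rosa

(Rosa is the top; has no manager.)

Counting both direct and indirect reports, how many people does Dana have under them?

3

Dana directly manages Eulalia. Under Eulalia: Petra, Gael (2). That's 3 in total.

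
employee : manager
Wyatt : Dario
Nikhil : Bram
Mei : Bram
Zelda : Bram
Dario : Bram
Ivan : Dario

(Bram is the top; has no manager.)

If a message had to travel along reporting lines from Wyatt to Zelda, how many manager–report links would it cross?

Wyatt is 2 levels below Bram, and Zelda is 1 level below Bram (their lowest common manager). The shortest path runs up from Wyatt to Bram and back down to Zelda: 2 + 1 = 3 links.

3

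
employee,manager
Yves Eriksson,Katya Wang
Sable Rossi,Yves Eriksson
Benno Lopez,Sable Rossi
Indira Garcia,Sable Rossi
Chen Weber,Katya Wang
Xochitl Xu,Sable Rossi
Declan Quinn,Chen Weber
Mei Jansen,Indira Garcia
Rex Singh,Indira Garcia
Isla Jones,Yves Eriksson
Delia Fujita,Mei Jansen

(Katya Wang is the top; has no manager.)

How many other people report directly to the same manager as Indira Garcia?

Indira Garcia reports to Sable Rossi. Sable Rossi's other direct reports are Benno Lopez, Xochitl Xu — 2 peers.

2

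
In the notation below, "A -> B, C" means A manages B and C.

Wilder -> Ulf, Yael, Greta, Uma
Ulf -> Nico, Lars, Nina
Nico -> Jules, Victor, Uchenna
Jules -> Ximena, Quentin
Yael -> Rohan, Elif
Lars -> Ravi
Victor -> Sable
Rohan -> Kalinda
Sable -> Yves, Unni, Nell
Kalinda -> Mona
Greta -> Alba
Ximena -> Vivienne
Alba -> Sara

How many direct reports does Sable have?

3

Sable directly manages Yves, Unni, Nell. That is 3 direct reports.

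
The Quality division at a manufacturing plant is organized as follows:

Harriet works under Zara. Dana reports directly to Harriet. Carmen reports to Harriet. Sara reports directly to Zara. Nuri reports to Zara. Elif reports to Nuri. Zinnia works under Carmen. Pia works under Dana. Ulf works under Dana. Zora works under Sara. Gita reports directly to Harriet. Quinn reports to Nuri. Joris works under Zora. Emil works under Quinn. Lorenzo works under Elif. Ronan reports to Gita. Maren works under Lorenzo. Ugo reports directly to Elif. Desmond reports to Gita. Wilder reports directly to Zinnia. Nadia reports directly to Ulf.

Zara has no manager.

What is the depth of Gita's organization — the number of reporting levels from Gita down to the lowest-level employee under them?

1

The longest chain under Gita runs Gita → Desmond, which is 1 level below Gita.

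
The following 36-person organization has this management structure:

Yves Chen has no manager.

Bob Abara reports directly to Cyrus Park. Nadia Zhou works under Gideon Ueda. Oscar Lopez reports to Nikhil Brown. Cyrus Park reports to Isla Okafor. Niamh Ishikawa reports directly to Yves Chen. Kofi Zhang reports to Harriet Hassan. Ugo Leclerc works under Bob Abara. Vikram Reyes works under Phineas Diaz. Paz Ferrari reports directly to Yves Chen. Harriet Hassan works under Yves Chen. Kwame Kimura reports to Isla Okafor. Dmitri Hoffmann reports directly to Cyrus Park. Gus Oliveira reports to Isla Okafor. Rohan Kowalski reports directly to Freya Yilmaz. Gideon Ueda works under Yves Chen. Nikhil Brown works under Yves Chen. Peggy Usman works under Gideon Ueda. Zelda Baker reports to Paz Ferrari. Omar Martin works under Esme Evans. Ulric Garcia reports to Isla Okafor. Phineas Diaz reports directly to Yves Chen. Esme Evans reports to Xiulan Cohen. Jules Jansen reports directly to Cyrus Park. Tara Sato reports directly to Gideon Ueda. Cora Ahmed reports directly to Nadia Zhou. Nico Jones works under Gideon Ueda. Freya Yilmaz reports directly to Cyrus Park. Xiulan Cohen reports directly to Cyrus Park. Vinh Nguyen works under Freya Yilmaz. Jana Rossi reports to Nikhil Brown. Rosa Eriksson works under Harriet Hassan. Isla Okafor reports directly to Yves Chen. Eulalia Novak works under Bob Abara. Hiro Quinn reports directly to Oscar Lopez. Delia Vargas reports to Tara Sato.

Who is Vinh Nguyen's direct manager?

Freya Yilmaz

Vinh Nguyen reports directly to Freya Yilmaz.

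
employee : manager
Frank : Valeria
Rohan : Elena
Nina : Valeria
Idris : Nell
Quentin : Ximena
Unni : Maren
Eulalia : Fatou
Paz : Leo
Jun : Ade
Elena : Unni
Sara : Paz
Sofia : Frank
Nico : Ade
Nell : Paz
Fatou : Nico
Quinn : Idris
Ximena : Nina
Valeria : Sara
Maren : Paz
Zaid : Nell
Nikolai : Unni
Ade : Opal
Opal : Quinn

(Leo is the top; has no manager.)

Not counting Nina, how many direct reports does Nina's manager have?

Nina reports to Valeria. Valeria's other direct reports are Frank — 1 peer.

1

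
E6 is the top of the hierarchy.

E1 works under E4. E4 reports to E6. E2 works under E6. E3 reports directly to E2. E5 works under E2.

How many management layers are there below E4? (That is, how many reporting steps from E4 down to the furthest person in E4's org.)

The longest chain under E4 runs E4 → E1, which is 1 level below E4.

1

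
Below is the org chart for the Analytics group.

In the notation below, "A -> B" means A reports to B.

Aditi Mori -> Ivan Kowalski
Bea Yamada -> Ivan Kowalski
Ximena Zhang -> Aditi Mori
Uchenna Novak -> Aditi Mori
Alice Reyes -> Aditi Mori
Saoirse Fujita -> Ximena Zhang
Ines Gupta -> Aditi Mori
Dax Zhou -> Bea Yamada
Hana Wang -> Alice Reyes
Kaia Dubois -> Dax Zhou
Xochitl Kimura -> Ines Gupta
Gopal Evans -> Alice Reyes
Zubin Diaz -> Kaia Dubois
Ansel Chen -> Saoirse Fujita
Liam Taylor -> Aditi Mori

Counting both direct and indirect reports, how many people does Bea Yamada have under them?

3

Bea Yamada directly manages Dax Zhou. Under Dax Zhou: Kaia Dubois, Zubin Diaz (2). That's 3 in total.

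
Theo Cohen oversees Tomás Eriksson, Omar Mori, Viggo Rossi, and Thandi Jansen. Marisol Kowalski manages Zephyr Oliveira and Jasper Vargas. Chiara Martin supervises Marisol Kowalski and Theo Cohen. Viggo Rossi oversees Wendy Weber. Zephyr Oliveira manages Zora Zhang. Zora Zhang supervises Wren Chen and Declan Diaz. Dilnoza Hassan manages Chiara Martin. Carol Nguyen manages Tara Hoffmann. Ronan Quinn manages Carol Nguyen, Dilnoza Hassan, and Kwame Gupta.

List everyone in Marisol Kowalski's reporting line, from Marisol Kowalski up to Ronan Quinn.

Marisol Kowalski -> Chiara Martin -> Dilnoza Hassan -> Ronan Quinn

Marisol Kowalski reports to Chiara Martin. Chiara Martin reports to Dilnoza Hassan. Dilnoza Hassan reports to Ronan Quinn. Ronan Quinn is at the top.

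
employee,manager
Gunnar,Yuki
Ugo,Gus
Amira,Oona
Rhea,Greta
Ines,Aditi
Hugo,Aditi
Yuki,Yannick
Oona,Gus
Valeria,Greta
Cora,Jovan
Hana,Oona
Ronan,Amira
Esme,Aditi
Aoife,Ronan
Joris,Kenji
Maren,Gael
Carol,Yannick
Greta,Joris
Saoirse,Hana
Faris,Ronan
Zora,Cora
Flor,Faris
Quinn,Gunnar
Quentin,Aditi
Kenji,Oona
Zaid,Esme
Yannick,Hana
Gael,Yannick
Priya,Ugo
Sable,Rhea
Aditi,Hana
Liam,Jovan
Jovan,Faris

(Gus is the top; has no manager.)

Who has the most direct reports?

Aditi

Direct-report counts: Gus has 2; Ugo has 1; Oona has 3; Hana has 3; Yannick has 3; Gael has 1; Yuki has 1; Gunnar has 1; Aditi has 4; Esme has 1; Amira has 1; Ronan has 2; Faris has 2; Jovan has 2; Cora has 1; Kenji has 1; Joris has 1; Greta has 2; Rhea has 1. The largest is 4, held by Aditi.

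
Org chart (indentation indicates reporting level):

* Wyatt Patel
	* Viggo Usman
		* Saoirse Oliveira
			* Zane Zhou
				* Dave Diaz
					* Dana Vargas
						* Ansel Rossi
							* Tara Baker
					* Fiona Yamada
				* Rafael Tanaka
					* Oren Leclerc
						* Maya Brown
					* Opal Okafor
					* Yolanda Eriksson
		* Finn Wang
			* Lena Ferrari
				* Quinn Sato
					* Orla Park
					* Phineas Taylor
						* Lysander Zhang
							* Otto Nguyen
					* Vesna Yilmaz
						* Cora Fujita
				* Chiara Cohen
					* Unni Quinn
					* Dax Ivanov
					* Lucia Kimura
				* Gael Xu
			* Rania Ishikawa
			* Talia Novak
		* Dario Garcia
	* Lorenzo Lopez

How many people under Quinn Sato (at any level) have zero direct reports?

The people in Quinn Sato's organization with no one reporting to them are Cora Fujita, Otto Nguyen, Orla Park. That is 3.

3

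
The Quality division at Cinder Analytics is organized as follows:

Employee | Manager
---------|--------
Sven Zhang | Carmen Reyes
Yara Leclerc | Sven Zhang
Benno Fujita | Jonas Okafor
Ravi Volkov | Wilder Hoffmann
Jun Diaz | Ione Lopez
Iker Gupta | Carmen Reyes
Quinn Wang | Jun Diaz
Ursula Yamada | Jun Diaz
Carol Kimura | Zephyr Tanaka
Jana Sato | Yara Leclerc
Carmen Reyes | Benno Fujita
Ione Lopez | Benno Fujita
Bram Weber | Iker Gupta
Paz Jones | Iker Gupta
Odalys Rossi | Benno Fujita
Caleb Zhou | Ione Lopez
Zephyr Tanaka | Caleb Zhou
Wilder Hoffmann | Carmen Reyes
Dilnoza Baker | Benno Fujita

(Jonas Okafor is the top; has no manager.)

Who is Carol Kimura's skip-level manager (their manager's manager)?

Caleb Zhou

Carol Kimura reports to Zephyr Tanaka, and Zephyr Tanaka reports to Caleb Zhou. So Carol Kimura's skip-level manager is Caleb Zhou.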